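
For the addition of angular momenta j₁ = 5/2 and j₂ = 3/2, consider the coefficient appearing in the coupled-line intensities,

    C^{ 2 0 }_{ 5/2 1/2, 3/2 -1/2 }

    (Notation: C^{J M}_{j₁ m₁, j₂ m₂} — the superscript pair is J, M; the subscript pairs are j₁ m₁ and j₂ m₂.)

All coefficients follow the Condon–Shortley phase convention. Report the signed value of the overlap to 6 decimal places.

−√(1/14) = -0.267261

triangle: 2!*3!*1!/7! = 12/5040
(j±m)!: 3!*2!*1!*2!*2!*2! = 96
prefactor² = (2J+1)*Δ*N² = 8/7
  k=0: +1/(0!*2!*2!*1!*1!*0!) = 1/4
  k=1: −1/(1!*1!*1!*0!*2!*1!) = -1/2
Σ = -1/4  ⇒  CG² = 8/7*(-1/4)² = 1/14
CG = −√(1/14) = -0.267261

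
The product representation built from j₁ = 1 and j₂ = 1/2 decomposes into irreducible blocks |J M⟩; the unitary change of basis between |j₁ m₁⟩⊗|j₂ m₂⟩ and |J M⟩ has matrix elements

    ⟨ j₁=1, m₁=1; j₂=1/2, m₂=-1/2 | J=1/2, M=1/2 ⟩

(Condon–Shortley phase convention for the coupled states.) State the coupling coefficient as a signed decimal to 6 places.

j₁+j₂−J=1  J+j₁−j₂=1  J−j₁+j₂=0  j₁+j₂+J+1=3
(j₁±m₁, j₂±m₂, J±M) = (2,0,0,1,1,0)
P² = 2/3
sum k=0..0:
  [0] +1/1 = 1
S = 1
C² = P²·S² = 2/3 ; C = +0.816497

+√(2/3) = +0.816497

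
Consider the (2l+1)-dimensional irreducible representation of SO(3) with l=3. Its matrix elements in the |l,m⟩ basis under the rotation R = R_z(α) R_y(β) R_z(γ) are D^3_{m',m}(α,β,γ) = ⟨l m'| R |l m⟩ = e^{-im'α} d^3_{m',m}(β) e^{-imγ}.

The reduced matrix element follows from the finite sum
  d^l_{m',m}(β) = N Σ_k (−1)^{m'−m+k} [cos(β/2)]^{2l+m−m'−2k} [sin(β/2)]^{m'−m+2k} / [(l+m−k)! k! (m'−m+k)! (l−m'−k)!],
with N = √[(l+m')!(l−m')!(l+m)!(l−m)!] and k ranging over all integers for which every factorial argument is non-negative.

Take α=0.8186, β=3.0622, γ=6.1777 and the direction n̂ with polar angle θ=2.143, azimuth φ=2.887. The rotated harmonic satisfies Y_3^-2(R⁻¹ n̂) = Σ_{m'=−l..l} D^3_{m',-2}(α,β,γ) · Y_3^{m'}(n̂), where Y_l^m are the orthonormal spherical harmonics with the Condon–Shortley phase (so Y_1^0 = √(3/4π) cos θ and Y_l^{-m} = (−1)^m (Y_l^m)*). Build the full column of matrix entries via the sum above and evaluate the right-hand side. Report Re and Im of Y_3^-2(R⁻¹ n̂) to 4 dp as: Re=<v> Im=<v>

Re=-0.2486 Im=-0.2942

Need the full column D^3_{m',-2} for m'=−3..3 at α=0.8186, β=3.0622, γ=6.1777.
cos(β/2)=0.039686, sin(β/2)=0.999212
d^3_{-3,-2}: single k=1 term ⇒ +0.000000;  D = -0.000000+0.000000i
d^3_{-2,-2}: k∈[0..1] ⇒ +0.000000 -0.000012 = -0.000012;  D = -0.000002-0.000012i
d^3_{-1,-2}: k∈[0..1] ⇒ -0.000000 +0.000394 = +0.000394;  D = +0.000324+0.000225i
d^3_{0,-2}: k∈[0..1] ⇒ +0.000014 -0.008599 = -0.008586;  D = -0.008395+0.001798i
d^3_{1,-2}: k∈[0..1] ⇒ -0.000394 +0.125004 = +0.124610;  D = +0.064197-0.106800i
d^3_{2,-2}: k∈[0..1] ⇒ +0.007850 -0.995283 = -0.987432;  D = +0.270390+0.949691i
d^3_{3,-2}: single k=0 term ⇒ -0.096828;  D = +0.086116+0.044268i
Y_3^{m'}(θ=2.143,φ=2.887) and Σ D·Y over m':
  (-0.0000+0.0000i)·(-0.1791-0.1715i)  (-0.0000-0.0000i)·(-0.3415-0.1907i)  (+0.0003+0.0002i)·(-0.1225-0.0319i)  (-0.0084+0.0018i)·(+0.3100+0.0000i)  (+0.0642-0.1068i)·(+0.1225-0.0319i)  (+0.2704+0.9497i)·(-0.3415+0.1907i)  (+0.0861+0.0443i)·(+0.1791-0.1715i)
Y_3^-2(R⁻¹ n̂) = -0.248579-0.294230i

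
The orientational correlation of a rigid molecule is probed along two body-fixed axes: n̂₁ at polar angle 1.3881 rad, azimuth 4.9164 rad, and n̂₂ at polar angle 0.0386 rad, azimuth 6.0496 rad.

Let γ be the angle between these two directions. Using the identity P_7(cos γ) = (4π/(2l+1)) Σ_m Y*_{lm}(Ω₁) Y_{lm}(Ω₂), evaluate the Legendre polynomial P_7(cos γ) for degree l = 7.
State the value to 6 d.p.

-0.293090

Term-by-term m-sum for l=7 (normalisation 4π/15 = 0.837758):
  m=-7: (-0.440095, 0.063240) × (-0.000000, 0.000000) = (-0.000000, -0.000000)  (running Σ = (-0.000000, -0.000000))
  m=-6: (-0.104449, -0.289069) × (0.000000, 0.000000) = (0.000000, -0.000000)  (running Σ = (0.000000, -0.000000))
  m=-5: (-0.164136, 0.100800) × (0.000000, 0.000000) = (-0.000000, -0.000000)  (running Σ = (-0.000000, -0.000000))
  m=-4: (-0.219590, -0.233479) × (0.000010, 0.000013) = (0.000001, -0.000005)  (running Σ = (0.000001, -0.000005))
  m=-3: (-0.059067, 0.084147) × (0.000387, 0.000327) = (-0.000050, 0.000013)  (running Σ = (-0.000049, 0.000008))
  m=-2: (-0.290784, -0.125701) × (0.009924, 0.005006) = (-0.002256, -0.002703)  (running Σ = (-0.002306, -0.002695))
  m=-1: (-0.013588, 0.065678) × (0.151933, 0.036149) = (-0.004439, 0.009487)  (running Σ = (-0.006745, 0.006793))
  m=0: (-0.314393, -0.000000) × (1.069876, 0.000000) = (-0.336362, -0.000000)  (running Σ = (-0.343106, 0.006793))
  m=1: (0.013588, 0.065678) × (-0.151933, 0.036149) = (-0.004439, -0.009487)  (running Σ = (-0.347545, -0.002695))
  m=2: (-0.290784, 0.125701) × (0.009924, -0.005006) = (-0.002256, 0.002703)  (running Σ = (-0.349801, 0.000008))
  m=3: (0.059067, 0.084147) × (-0.000387, 0.000327) = (-0.000050, -0.000013)  (running Σ = (-0.349852, -0.000005))
  m=4: (-0.219590, 0.233479) × (0.000010, -0.000013) = (0.000001, 0.000005)  (running Σ = (-0.349851, -0.000000))
  m=5: (0.164136, 0.100800) × (-0.000000, 0.000000) = (-0.000000, 0.000000)  (running Σ = (-0.349851, -0.000000))
  m=6: (-0.104449, 0.289069) × (0.000000, -0.000000) = (0.000000, 0.000000)  (running Σ = (-0.349851, -0.000000))
  m=7: (0.440095, 0.063240) × (0.000000, 0.000000) = (-0.000000, 0.000000)  (running Σ = (-0.349851, -0.000000))
Total Σ_m = (-0.349851, -0.000000). Multiply by 0.837758: (-0.293090, -0.000000). P_7(cos γ) = -0.293090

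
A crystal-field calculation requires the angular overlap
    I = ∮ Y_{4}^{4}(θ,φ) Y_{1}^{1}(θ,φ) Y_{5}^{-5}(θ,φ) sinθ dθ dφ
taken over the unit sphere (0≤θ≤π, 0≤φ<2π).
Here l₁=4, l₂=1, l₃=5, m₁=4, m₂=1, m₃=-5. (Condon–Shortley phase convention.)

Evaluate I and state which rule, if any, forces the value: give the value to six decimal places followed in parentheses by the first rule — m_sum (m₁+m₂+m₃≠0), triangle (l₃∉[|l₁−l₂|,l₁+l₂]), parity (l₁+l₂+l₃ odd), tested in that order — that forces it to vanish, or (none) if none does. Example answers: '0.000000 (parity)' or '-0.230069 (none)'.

-0.329416 (none)

m-sum 0 ✓  L=10 even ✓  3≤5≤5 ✓
Π(2lᵢ+1) = 9×3×11 = 297
triangle coeff Δ(4,1,5) = 1/495
Σ_t [0,0]: t=0:+1/576 = 1/576
(3j)²=5/99 [(4 1 5; 0 0 0)], sign=-1
Σ_t [0,0]: t=0:+1/80640 = 1/80640
(3j)²=1/11 [(4 1 5; 4 1 -5)], sign=+1
⇒ 4πI² = 15/11
I = (-1)√(15/11/(4π)) = -0.32941575
No selection rule forces the value: the integral is nonzero (none).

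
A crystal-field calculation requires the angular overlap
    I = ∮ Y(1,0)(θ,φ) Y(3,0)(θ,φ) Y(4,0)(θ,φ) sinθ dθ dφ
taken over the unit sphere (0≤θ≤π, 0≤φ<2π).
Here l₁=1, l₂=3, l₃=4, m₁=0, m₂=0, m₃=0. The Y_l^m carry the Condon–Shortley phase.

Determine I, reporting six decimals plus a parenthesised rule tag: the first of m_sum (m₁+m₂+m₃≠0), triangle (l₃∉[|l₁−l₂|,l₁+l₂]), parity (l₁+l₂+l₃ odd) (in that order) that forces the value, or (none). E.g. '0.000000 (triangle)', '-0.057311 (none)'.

Rules hold: Σm=0, L=8 even, 2≤4≤4.
N = 3·7·9 = 189
Δ = 0!·2!·6!/9! = 1/252
Racah Σ t=0..0: t=0:+1/36 = 1/36
⇒ 3j(1 3 4; 0 0 0)² = 4/63, sgn +1
(m-triple is (0,0,0) — same symbol as above.)
4πI² = N·(3j₀)²·(3jₘ)² = 16/21
I = +1·√(0.761905/4π) = 0.24623252
No selection rule forces the value: the integral is nonzero (none).

0.246233 (none)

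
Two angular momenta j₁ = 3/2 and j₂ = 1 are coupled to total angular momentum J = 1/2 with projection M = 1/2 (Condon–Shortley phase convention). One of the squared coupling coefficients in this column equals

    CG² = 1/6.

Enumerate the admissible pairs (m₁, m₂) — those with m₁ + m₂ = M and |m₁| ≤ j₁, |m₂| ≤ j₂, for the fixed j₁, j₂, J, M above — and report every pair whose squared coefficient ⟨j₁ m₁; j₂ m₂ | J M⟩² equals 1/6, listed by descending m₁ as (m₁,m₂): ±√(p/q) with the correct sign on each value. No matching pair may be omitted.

Admissible pairs with m₁+m₂ = M = 1/2: (-1/2,1), (1/2,0), (3/2,-1)
  (m₁,m₂)=(3/2,-1): CG² = 1/2, CG = +√(1/2)
  (m₁,m₂)=(1/2,0): CG² = 1/3, CG = −√(1/3)
  (m₁,m₂)=(-1/2,1): CG² = 1/6, CG = +√(1/6)   ← matches the target
Pairs with CG² = 1/6: (-1/2,1): +√(1/6)

(-1/2,1): +√(1/6)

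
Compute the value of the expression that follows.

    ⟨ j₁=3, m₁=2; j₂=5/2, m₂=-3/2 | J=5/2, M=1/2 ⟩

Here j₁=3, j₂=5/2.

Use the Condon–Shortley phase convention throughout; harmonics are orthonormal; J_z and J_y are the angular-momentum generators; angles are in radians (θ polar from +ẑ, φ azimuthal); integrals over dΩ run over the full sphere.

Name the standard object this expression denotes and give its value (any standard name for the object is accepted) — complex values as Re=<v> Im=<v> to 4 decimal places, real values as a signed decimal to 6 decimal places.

This is a Clebsch–Gordan (vector-coupling) coefficient.
√[6·3!3!2!/9! · 5!1!1!4!3!2!] = √(288/7)
  +(−1)^0/∏(0,3,1,1,2,1)! = 1/12  (running 1/12)
  +(−1)^1/∏(1,2,0,0,3,2)! = -1/24  (running 1/24)
⟨..|..⟩ = √(288/7)·(1/24) = +0.267261

Clebsch–Gordan coefficient, +√(1/14) ≈ +0.267261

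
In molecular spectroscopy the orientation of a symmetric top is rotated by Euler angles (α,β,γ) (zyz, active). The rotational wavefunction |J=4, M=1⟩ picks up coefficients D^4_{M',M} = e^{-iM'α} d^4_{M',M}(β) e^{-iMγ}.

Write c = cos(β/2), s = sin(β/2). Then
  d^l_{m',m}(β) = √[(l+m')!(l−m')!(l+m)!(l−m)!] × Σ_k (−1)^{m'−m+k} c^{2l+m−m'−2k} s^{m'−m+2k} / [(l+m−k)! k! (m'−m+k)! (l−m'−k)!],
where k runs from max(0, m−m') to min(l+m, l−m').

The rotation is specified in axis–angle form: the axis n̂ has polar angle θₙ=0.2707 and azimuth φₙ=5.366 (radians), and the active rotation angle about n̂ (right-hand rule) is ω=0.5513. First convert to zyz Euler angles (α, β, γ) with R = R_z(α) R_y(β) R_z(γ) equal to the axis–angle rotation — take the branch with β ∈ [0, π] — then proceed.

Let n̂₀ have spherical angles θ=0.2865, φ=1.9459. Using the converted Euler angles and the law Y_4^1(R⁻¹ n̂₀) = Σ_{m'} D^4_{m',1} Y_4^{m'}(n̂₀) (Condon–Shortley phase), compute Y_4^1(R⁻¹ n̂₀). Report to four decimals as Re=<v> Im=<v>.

Axis–angle → zyz. n̂ = (sinθₙcosφₙ, sinθₙsinφₙ, cosθₙ) = (+0.162598, -0.212292, +0.963584), ω = 0.5513.
R = I cosω + sinω [n̂]ₓ + (1−cosω) n̂n̂ᵀ gives
  R = [+0.855761, -0.509835, -0.087985; +0.499606, +0.858521, -0.115475; +0.134410, +0.054861, +0.989406]
β = atan2(√(R₁₃²+R₂₃²), R₃₃) = 0.145690; α = atan2(R₂₃, R₁₃) mod 2π = 4.061291; γ = atan2(R₃₂, −R₃₁) mod 2π = 2.754069
Need the full column D^4_{m',1} for m'=−4..4 at α=4.0613, β=0.1457, γ=2.7541.
cos(β/2)=0.997348, sin(β/2)=0.072781
d^4_{-4,1}: single k=5 term ⇒ +0.000015;  D = +0.000009+0.000012i
d^4_{-3,1}: k∈[4..5] ⇒ +0.000367 -0.000001 = +0.000366;  D = -0.000366-0.000002i
d^4_{-2,1}: k∈[3..5] ⇒ +0.005380 -0.000043 +0.000000 = +0.005337;  D = +0.003256-0.004229i
d^4_{-1,1}: k∈[2..5] ⇒ +0.052133 -0.000833 +0.000002 -0.000000 = +0.051302;  D = +0.013366+0.049530i
d^4_{0,1}: k∈[1..4] ⇒ +0.319490 -0.010208 +0.000054 -0.000000 = +0.309336;  D = -0.286398-0.116897i
d^4_{1,1}: k∈[0..3] ⇒ +0.978980 -0.078199 +0.000833 -0.000001 = +0.901612;  D = +0.776924-0.457485i
d^4_{2,1}: k∈[0..2] ⇒ -0.303095 +0.008070 -0.000029 = -0.295053;  D = +0.035006-0.292969i
d^4_{3,1}: k∈[0..1] ⇒ +0.041379 -0.000367 = +0.041012;  D = -0.029442-0.028550i
d^4_{4,1}: single k=0 term ⇒ -0.002847;  D = -0.002815+0.000425i
Y_4^{m'}(θ=0.2865,φ=1.9459) and Σ D·Y over m':
  (+0.0000+0.0000i)·(+0.0002-0.0028i)  (-0.0004-0.0000i)·(+0.0245+0.0117i)  (+0.0033-0.0042i)·(-0.1063+0.0991i)  (+0.0134+0.0495i)·(-0.1617-0.4106i)  (-0.2864-0.1169i)·(+0.5320+0.0000i)  (+0.7769-0.4575i)·(+0.1617-0.4106i)  (+0.0350-0.2930i)·(-0.1063-0.0991i)  (-0.0294-0.0286i)·(-0.0245+0.0117i)  (-0.0028+0.0004i)·(+0.0002+0.0028i)
Y_4^1(R⁻¹ n̂) = -0.228057-0.439851i

Re=-0.2281 Im=-0.4399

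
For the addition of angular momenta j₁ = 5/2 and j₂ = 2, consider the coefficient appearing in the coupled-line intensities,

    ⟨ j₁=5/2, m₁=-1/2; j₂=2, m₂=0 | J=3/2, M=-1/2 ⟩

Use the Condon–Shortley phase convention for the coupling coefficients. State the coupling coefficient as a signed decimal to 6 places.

triangle: 3!·2!·1!/7! = 12/5040
(j±m)!: 2!·3!·2!·2!·1!·2! = 96
prefactor² = (2J+1)·Δ·N² = 32/35
  k=1: −1/(1!·2!·2!·1!·0!·0!) = -1/4
  k=2: +1/(2!·1!·1!·0!·1!·1!) = 1/2
Σ = 1/4  ⇒  CG² = 32/35·(1/4)² = 2/35
CG = +√(2/35) = +0.239046

+√(2/35) ≈ +0.239046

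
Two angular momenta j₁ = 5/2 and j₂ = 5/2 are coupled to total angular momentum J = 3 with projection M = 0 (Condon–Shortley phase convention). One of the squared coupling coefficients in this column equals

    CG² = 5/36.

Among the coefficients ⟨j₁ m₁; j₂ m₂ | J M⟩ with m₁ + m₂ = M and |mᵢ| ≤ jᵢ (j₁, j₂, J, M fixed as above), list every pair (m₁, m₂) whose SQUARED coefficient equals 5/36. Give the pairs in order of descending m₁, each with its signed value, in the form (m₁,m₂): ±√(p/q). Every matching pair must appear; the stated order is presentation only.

(5/2,-5/2): +√(5/36); (-5/2,5/2): +√(5/36)

Admissible pairs with m₁+m₂ = M = 0: (-5/2,5/2), (-3/2,3/2), (-1/2,1/2), (1/2,-1/2), (3/2,-3/2), (5/2,-5/2)
  (m₁,m₂)=(5/2,-5/2): CG² = 5/36, CG = +√(5/36)   ← matches the target
  (m₁,m₂)=(3/2,-3/2): CG² = 49/180, CG = +√(49/180)
  (m₁,m₂)=(1/2,-1/2): CG² = 4/45, CG = −√(4/45)
  (m₁,m₂)=(-1/2,1/2): CG² = 4/45, CG = −√(4/45)
  (m₁,m₂)=(-3/2,3/2): CG² = 49/180, CG = +√(49/180)
  (m₁,m₂)=(-5/2,5/2): CG² = 5/36, CG = +√(5/36)   ← matches the target
Pairs with CG² = 5/36: (5/2,-5/2): +√(5/36); (-5/2,5/2): +√(5/36)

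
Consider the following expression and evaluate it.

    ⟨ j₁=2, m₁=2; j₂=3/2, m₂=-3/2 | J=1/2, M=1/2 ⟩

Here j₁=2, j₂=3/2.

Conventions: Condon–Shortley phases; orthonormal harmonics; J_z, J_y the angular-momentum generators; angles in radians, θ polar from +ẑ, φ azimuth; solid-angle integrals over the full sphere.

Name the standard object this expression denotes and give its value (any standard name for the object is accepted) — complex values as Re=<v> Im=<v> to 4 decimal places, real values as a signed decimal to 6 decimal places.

This is a Clebsch–Gordan (vector-coupling) coefficient.
j₁+j₂−J=3  J+j₁−j₂=1  J−j₁+j₂=0  j₁+j₂+J+1=5
(j₁±m₁, j₂±m₂, J±M) = (4,0,0,3,1,0)
P² = 72/5
sum k=0..0:
  [0] +1/6 = 1/6
S = 1/6
C² = P²·S² = 2/5 ; C = +0.632456

Clebsch–Gordan coefficient, +√(2/5) ≈ +0.632456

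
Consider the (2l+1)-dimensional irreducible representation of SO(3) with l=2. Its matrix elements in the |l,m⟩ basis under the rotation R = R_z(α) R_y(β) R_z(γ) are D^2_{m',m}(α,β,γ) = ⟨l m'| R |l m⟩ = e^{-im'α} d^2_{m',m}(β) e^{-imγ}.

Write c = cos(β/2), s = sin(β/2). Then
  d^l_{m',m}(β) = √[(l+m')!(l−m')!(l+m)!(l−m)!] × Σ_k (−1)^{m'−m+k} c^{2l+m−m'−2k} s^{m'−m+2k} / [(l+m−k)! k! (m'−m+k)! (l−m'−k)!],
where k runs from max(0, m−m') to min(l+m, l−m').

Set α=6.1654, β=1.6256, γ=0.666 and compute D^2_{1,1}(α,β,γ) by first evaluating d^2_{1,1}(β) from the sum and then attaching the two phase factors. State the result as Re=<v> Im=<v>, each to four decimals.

Re=-0.4475 Im=0.2733

Split into d^2_{1,1}(β=1.6256) × two z-phases.
c=cos(1.625600/2)=0.687468, s=sin(1.625600/2)=0.726215; N=√[6·1·6·1]=6.000000
k: max(0,(1)−(1))=0 … min(2+(1),2−(1))=1
  k=0: (−1)^0·6.0000/(6)·0.6875^4·0.7262^0 = +0.223362
  k=1: (−1)^1·6.0000/(2)·0.6875^2·0.7262^2 = -0.747750
d^2_{1,1}(1.6256) = +0.223362 -0.747750 = -0.524388
D = (+0.993071+0.117513i)·(-0.524388)·(+0.786299-0.617846i) = -0.447542+0.273292i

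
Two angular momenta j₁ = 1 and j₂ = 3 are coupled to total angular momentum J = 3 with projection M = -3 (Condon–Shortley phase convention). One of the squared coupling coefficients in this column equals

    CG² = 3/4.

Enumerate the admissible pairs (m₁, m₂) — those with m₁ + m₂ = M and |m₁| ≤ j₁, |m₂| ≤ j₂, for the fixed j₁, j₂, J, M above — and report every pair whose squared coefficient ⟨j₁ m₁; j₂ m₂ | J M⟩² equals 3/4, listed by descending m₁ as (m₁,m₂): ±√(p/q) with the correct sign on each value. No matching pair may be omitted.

(0,-3): +√(3/4)

Admissible pairs with m₁+m₂ = M = -3: (-1,-2), (0,-3)
  (m₁,m₂)=(0,-3): CG² = 3/4, CG = +√(3/4)   ← matches the target
  (m₁,m₂)=(-1,-2): CG² = 1/4, CG = −√(1/4)
Pairs with CG² = 3/4: (0,-3): +√(3/4)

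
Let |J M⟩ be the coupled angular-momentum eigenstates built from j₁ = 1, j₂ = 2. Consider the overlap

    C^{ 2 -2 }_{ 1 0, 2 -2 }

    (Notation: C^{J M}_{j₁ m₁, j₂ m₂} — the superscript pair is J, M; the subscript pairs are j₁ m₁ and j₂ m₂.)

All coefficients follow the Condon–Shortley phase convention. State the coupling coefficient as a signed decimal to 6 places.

j₁+j₂−J=1  J+j₁−j₂=1  J−j₁+j₂=3  j₁+j₂+J+1=6
(j₁±m₁, j₂±m₂, J±M) = (1,1,0,4,0,4)
P² = 24
sum k=0..0:
  [0] +1/6 = 1/6
S = 1/6
C² = P²·S² = 2/3 ; C = +0.816497

+√(2/3) ≈ +0.816497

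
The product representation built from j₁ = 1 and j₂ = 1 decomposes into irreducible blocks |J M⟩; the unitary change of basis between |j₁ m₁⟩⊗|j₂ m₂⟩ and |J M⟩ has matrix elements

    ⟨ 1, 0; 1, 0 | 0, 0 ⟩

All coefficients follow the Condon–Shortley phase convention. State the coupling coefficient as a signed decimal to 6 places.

√[1·2!0!0!/3! · 1!1!1!1!0!0!] = √(1/3)
  +(−1)^1/∏(1,1,0,0,0,0)! = -1  (running -1)
⟨..|..⟩ = √(1/3)·(-1) = -0.577350

-0.577350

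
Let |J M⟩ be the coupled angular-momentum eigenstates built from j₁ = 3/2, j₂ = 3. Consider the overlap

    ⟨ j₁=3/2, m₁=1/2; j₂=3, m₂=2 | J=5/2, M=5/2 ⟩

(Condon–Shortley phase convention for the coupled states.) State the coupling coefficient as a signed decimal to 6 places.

triangle: 2!×1!×4!/8! = 48/40320
(j±m)!: 2!×1!×5!×1!×5!×0! = 28800
prefactor² = (2J+1)×Δ×N² = 1440/7
  k=1: −1/(1!×1!×0!×4!×1!×0!) = -1/24
Σ = -1/24  ⇒  CG² = 1440/7×(-1/24)² = 5/14
CG = −√(5/14) = -0.597614

−√(5/14) = -0.597614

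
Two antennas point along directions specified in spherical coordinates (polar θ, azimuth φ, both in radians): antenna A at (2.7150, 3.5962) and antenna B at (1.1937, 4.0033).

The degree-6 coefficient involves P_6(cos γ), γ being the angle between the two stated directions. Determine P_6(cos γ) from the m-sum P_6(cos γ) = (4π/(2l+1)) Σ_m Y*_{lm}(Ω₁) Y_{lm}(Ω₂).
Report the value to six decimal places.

-0.310367

Term-by-term m-sum for l=6 (normalisation 4π/13 = 0.966644):
  term(m=-6) = -0.000579-0.000487i   from Y*(Ω₁)=-0.002220+0.000975i, Y(Ω₂)=+0.137922+0.279885i
  term(m=-5) = +0.003545+0.007071i   from Y*(Ω₁)=-0.011935+0.014105i, Y(Ω₂)=+0.168220-0.393644i
  term(m=-4) = -0.000640-0.011103i   from Y*(Ω₁)=-0.020806+0.082294i, Y(Ω₂)=-0.124963+0.039374i
  term(m=-3) = +0.025587-0.070205i   from Y*(Ω₁)=+0.052805+0.251475i, Y(Ω₂)=-0.246922-0.153596i
  term(m=-2) = -0.078626+0.083291i   from Y*(Ω₁)=+0.299734+0.384944i, Y(Ω₂)=+0.035692+0.232045i
  term(m=-1) = -0.086731+0.037397i   from Y*(Ω₁)=+0.390927+0.191065i, Y(Ω₂)=-0.141341+0.164744i
  term(m=+0) = -0.046188-0.000000i   from Y*(Ω₁)=-0.180672-0.000000i, Y(Ω₂)=+0.255646+0.000000i
  term(m=+1) = -0.086731-0.037397i   from Y*(Ω₁)=-0.390927+0.191065i, Y(Ω₂)=+0.141341+0.164744i
  term(m=+2) = -0.078626-0.083291i   from Y*(Ω₁)=+0.299734-0.384944i, Y(Ω₂)=+0.035692-0.232045i
  term(m=+3) = +0.025587+0.070205i   from Y*(Ω₁)=-0.052805+0.251475i, Y(Ω₂)=+0.246922-0.153596i
  term(m=+4) = -0.000640+0.011103i   from Y*(Ω₁)=-0.020806-0.082294i, Y(Ω₂)=-0.124963-0.039374i
  term(m=+5) = +0.003545-0.007071i   from Y*(Ω₁)=+0.011935+0.014105i, Y(Ω₂)=-0.168220-0.393644i
  term(m=+6) = -0.000579+0.000487i   from Y*(Ω₁)=-0.002220-0.000975i, Y(Ω₂)=+0.137922-0.279885i
Accumulated sum -0.321077-0.000000i; after 4π/(2l+1) scaling, -0.310367-0.000000i ⇒ P_6 = -0.310367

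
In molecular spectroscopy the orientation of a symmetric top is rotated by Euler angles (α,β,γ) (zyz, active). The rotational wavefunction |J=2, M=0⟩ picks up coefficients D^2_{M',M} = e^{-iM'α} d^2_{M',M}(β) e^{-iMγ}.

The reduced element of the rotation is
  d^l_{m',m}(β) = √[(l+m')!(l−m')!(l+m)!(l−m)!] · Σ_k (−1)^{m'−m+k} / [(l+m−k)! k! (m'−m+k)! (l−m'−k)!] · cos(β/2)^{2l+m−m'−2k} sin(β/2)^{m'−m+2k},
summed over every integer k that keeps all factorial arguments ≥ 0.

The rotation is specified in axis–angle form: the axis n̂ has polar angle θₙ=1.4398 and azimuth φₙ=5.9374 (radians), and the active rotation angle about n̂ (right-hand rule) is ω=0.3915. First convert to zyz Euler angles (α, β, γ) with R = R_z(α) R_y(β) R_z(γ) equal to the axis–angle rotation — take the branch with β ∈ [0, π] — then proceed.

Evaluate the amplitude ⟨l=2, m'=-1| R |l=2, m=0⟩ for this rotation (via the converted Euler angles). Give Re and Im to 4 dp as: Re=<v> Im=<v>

Axis–angle → zyz. n̂ = (sinθₙcosφₙ, sinθₙsinφₙ, cosθₙ) = (+0.932749, -0.336032, +0.130622), ω = 0.3915.
R = I cosω + sinω [n̂]ₓ + (1−cosω) n̂n̂ᵀ gives
  R = [+0.990165, -0.073557, -0.119003; +0.026127, +0.932881, -0.359235; +0.137440, +0.352593, +0.925629]
β = atan2(√(R₁₃²+R₂₃²), R₃₃) = 0.388103; α = atan2(R₂₃, R₁₃) mod 2π = 4.392499; γ = atan2(R₃₂, −R₃₁) mod 2π = 1.942477
First d^2_{-1,0}(β=0.3881), then the phase factors e^{-i(-1)α} and e^{-i(0)γ}:
Half-angle: c=0.981231, s=0.192836. N=√(1·6·2·2)=4.898979
Admissible k: 1..2 (factorial args all ≥0)
  k=1: (−1)^0·4.8990/(2)·0.9812^3·0.1928^1 = +0.446249
  k=2: (−1)^1·4.8990/(2)·0.9812^1·0.1928^3 = -0.017235
d^2_{-1,0}(0.3881) = +0.446249 -0.017235 = +0.429014
D = (-0.314462-0.949270i)·(+0.429014)·(+1.000000+0.000000i) = -0.134909-0.407250i

Re=-0.1349 Im=-0.4073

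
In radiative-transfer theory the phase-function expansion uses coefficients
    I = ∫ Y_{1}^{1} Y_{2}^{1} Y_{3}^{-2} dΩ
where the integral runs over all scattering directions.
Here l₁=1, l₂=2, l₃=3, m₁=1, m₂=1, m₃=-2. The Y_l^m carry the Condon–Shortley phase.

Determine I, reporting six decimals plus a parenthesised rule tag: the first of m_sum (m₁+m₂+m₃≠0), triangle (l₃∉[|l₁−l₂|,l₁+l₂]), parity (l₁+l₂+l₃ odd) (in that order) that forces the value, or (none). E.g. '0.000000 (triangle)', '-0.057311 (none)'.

0.261169 (none)

m-sum 0 ✓  L=6 even ✓  1≤3≤3 ✓
Π(2lᵢ+1) = 3×5×7 = 105
triangle coeff Δ(1,2,3) = 1/105
Σ_t [0,0]: t=0:+1/4 = 1/4
(3j)²=3/35 [(1 2 3; 0 0 0)], sign=-1
Σ_t [0,0]: t=0:+1/12 = 1/12
(3j)²=2/21 [(1 2 3; 1 1 -2)], sign=-1
⇒ 4πI² = 6/7
I = (+1)√(6/7/(4π)) = 0.26116903
No selection rule forces the value: the integral is nonzero (none).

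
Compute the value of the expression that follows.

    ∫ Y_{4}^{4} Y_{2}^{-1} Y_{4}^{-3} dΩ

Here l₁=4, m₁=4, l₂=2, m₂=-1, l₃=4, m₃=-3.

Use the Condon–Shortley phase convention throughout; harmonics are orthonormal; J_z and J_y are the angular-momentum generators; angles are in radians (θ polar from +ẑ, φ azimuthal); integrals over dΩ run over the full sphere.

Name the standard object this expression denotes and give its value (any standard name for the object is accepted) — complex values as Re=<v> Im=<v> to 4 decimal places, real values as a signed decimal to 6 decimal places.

Gaunt coefficient, +0.198645

This is a Gaunt coefficient — the integral of a triple product of spherical harmonics over the sphere.
Rules hold: Σm=0, L=10 even, 2≤4≤6.
N = 9·5·9 = 405
Δ = 2!·6!·2!/11! = 1/13860
Racah Σ t=0..2: t=0:+1/192 t=1:−1/36 t=2:+1/192 = -5/288
⇒ 3j(4 2 4; 0 0 0)² = 20/693, sgn -1
Racah Σ t=0..0: t=0:+1/1440 = 1/1440
⇒ 3j(4 2 4; 4 -1 -3)² = 7/165, sgn -1
4πI² = N·(3j₀)²·(3jₘ)² = 60/121
I = +1·√(0.495868/4π) = 0.19864517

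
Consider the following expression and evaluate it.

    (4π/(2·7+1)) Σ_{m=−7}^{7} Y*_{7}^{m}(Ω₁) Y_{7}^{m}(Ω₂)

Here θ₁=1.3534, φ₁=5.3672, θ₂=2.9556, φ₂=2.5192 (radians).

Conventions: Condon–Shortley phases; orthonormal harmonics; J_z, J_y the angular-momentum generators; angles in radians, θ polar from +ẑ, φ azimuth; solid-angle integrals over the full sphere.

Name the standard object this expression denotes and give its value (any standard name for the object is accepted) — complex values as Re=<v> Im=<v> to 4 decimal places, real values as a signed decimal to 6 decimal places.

This sum is the spherical-harmonic addition theorem: it equals the Legendre polynomial P_l(cos γ) of the angle γ between the two directions.
Addition theorem: P_7(cos γ) = (4π/15) Σ_m Y*_{lm}(Ω₁) Y_{lm}(Ω₂), m = −7…7:
  [-7]  conj(Y_{7,-7})(Ω₁) = 0.41974 - 0.05433j ; Y_{7,-7}(Ω₂) = 0.00000 + 0.00000j ; Δ = 0.00000 + 0.00000j
  [-6]  conj(Y_{7,-6})(Ω₁) = 0.24689 + 0.24781j ; Y_{7,-6}(Ω₂) = 0.00006 + 0.00004j ; Δ = 0.00000 + 0.00003j
  [-5]  conj(Y_{7,-5})(Ω₁) = 0.01700 - 0.12761j ; Y_{7,-5}(Ω₂) = 0.00092 - 0.00003j ; Δ = 0.00001 - 0.00012j
  [-4]  conj(Y_{7,-4})(Ω₁) = 0.29871 - 0.17196j ; Y_{7,-4}(Ω₂) = 0.00641 - 0.00489j ; Δ = 0.00107 - 0.00256j
  [-3]  conj(Y_{7,-3})(Ω₁) = -0.02274 - 0.00945j ; Y_{7,-3}(Ω₂) = 0.01484 - 0.04861j ; Δ = -0.00080 + 0.00097j
  [-2]  conj(Y_{7,-2})(Ω₁) = -0.08468 - 0.31682j ; Y_{7,-2}(Ω₂) = -0.07098 - 0.20995j ; Δ = -0.06051 + 0.04027j
  [-1]  conj(Y_{7,-1})(Ω₁) = 0.00958 - 0.01248j ; Y_{7,-1}(Ω₂) = -0.48115 - 0.34524j ; Δ = -0.00892 + 0.00270j
  [+0]  conj(Y_{7,0})(Ω₁) = -0.32111 + 0.00000j ; Y_{7,0}(Ω₂) = -0.62349 + 0.00000j ; Δ = 0.20021 + 0.00000j
  [+1]  conj(Y_{7,1})(Ω₁) = -0.00958 - 0.01248j ; Y_{7,1}(Ω₂) = 0.48115 - 0.34524j ; Δ = -0.00892 - 0.00270j
  [+2]  conj(Y_{7,2})(Ω₁) = -0.08468 + 0.31682j ; Y_{7,2}(Ω₂) = -0.07098 + 0.20995j ; Δ = -0.06051 - 0.04027j
  [+3]  conj(Y_{7,3})(Ω₁) = 0.02274 - 0.00945j ; Y_{7,3}(Ω₂) = -0.01484 - 0.04861j ; Δ = -0.00080 - 0.00097j
  [+4]  conj(Y_{7,4})(Ω₁) = 0.29871 + 0.17196j ; Y_{7,4}(Ω₂) = 0.00641 + 0.00489j ; Δ = 0.00107 + 0.00256j
  [+5]  conj(Y_{7,5})(Ω₁) = -0.01700 - 0.12761j ; Y_{7,5}(Ω₂) = -0.00092 - 0.00003j ; Δ = 0.00001 + 0.00012j
  [+6]  conj(Y_{7,6})(Ω₁) = 0.24689 - 0.24781j ; Y_{7,6}(Ω₂) = 0.00006 - 0.00004j ; Δ = 0.00000 - 0.00003j
  [+7]  conj(Y_{7,7})(Ω₁) = -0.41974 - 0.05433j ; Y_{7,7}(Ω₂) = -0.00000 + 0.00000j ; Δ = 0.00000 - 0.00000j
Σ over m = 0.06195 + 0.00000j; ×(4π/15) → 0.05190 + 0.00000j. Real part: 0.051896

Legendre polynomial (addition theorem), +0.051896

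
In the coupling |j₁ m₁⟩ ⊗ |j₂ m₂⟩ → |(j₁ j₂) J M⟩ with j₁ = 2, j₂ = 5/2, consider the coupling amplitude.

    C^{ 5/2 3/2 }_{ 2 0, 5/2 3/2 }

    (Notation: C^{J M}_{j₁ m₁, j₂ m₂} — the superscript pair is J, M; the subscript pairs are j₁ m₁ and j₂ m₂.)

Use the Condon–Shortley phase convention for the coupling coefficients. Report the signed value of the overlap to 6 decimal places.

−√(1/70) ≈ -0.119523

triangle: 2!*2!*3!/8! = 24/40320
(j±m)!: 2!*2!*4!*1!*4!*1! = 2304
prefactor² = (2J+1)*Δ*N² = 288/35
  k=1: −1/(1!*1!*1!*3!*1!*0!) = -1/6
  k=2: +1/(2!*0!*0!*2!*2!*1!) = 1/8
Σ = -1/24  ⇒  CG² = 288/35*(-1/24)² = 1/70
CG = −√(1/70) = -0.119523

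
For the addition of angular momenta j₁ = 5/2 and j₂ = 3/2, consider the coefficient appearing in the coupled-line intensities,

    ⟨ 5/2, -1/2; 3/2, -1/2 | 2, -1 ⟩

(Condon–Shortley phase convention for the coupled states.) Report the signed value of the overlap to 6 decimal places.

√[5·2!3!1!/7! · 2!3!1!2!1!3!] = √(12/7)
  +(−1)^0/∏(0,2,3,1,0,0)! = 1/12  (running 1/12)
  +(−1)^1/∏(1,1,2,0,1,1)! = -1/2  (running -5/12)
⟨..|..⟩ = √(12/7)·(-5/12) = -0.545545

-0.545545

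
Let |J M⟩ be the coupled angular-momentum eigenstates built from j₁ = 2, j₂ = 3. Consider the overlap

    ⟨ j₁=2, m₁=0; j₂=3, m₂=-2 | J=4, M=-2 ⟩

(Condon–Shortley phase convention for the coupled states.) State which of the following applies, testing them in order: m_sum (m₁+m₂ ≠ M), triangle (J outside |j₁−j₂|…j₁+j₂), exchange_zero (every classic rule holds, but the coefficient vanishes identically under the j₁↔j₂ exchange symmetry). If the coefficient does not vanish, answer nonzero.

nonzero

m-sum: m₁+m₂ = 0+(-2) = -2, M = -2  ✓
triangle: |j₁−j₂| = 1 ≤ J = 4 ≤ j₁+j₂ = 5  ✓
exchange: j₁≠j₂ or m₁≠m₂ — the exchange symmetry imposes no constraint here
value check: CG = +√(12/35) = +0.585540 ≠ 0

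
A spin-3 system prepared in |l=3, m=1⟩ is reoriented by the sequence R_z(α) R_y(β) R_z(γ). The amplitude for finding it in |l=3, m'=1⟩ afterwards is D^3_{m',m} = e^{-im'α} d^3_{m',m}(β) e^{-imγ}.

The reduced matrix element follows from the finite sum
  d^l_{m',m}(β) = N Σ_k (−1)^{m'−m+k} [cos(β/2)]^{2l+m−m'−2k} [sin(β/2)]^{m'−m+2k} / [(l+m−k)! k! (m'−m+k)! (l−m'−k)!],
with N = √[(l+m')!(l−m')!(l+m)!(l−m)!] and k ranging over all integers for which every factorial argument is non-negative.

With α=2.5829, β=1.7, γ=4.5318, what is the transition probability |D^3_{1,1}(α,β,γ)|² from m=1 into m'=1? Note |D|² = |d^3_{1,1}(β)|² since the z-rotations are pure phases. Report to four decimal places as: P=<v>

Split into d^3_{1,1}(β=1.7000) × two z-phases.
With c≡cos(β/2)=0.659983 and s≡sin(β/2)=0.751280, N=[24·2·24·2]^{1/2}=48.000000
k∈{0,1,2} keeps every argument non-negative
  k=0: (−1)^0·48.0000/(48)·0.6600^6·0.7513^0 = +0.082641
  k=1: (−1)^1·48.0000/(6)·0.6600^4·0.7513^2 = -0.856694
  k=2: (−1)^2·48.0000/(8)·0.6600^2·0.7513^4 = +0.832578
d^3_{1,1}(1.7000) = +0.082641 -0.856694 +0.832578 = +0.058526
|D^3_{1,1}|² = |d^3_{1,1}(β)|² = (+0.058526)² = 0.003425 (the z-rotation phases have unit modulus)

P=0.0034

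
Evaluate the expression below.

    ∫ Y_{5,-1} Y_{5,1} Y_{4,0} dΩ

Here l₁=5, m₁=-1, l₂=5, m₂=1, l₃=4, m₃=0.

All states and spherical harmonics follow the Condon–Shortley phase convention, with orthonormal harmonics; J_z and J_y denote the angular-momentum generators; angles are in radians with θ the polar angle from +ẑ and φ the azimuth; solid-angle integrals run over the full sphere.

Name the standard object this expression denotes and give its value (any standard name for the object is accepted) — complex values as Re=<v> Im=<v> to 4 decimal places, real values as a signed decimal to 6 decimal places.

Gaunt coefficient, -0.086798

This is a Gaunt coefficient — the integral of a triple product of spherical harmonics over the sphere.
Rules hold: Σm=0, L=14 even, 0≤4≤10.
N = 11·11·9 = 1089
Δ = 6!·4!·4!/15! = 1/3153150
Racah Σ t=1..5: t=1:−1/69120 t=2:+1/1728 t=3:−1/576 t=4:+1/1728 t=5:−1/69120 = -7/11520
⇒ 3j(5 5 4; 0 0 0)² = 2/143, sgn -1
Racah Σ t=2..6: t=2:+1/27648 t=3:−1/1296 t=4:+1/768 t=5:−1/4320 t=6:+1/414720 = 7/20736
⇒ 3j(5 5 4; -1 1 0)² = 8/1287, sgn +1
4πI² = N·(3j₀)²·(3jₘ)² = 16/169
I = -1·√(0.0946746/4π) = -0.08679840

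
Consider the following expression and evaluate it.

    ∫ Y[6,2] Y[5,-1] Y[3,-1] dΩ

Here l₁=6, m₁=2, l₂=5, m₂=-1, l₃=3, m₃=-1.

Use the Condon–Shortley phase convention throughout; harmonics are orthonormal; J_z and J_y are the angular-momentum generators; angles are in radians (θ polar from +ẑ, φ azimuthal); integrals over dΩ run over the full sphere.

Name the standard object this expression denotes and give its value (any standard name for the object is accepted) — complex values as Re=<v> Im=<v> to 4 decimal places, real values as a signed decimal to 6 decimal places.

This is a Gaunt coefficient — the integral of a triple product of spherical harmonics over the sphere.
Checks pass: Σm=0; 14 even; l₃=3∈[1,11].
(2·6+1)(2·5+1)(2·3+1) = 1001
Δ: 8! 4! 2! / 15! → 1/675675
sum: t=3:−1/8640 t=4:+1/2304 t=5:−1/8640 = 7/34560
3j²(6 5 3; 0 0 0) = Δ·Π!·Σ² = 7/429  (sign -1)
sum: t=2:+1/11520 t=3:−1/4320 t=4:+1/27648 = -1/9216
3j²(6 5 3; 2 -1 -1) = Δ·Π!·Σ² = 2/143  (sign -1)
combine: 4πI² = 1001·7/429·2/143 = 98/429
take √, sign +1: I = 0.13482780

Gaunt coefficient, +0.134828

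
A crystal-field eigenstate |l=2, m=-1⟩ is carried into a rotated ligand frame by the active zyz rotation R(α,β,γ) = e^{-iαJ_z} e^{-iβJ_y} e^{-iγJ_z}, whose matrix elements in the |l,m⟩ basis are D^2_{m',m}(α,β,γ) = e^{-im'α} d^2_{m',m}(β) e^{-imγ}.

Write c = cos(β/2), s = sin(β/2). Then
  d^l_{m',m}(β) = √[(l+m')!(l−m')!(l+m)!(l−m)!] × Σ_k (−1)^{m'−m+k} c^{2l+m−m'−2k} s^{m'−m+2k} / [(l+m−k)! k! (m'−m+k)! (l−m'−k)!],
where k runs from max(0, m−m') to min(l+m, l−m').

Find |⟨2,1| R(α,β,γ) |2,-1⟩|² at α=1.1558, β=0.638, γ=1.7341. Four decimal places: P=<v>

P=0.0657

D^2_{1,-1}(1.1558,0.6380,1.7341) = e^{-i·1·1.1558}·d^2_{1,-1}(0.6380)·e^{-i·-1·1.7341}. Compute d first:
c=cos(0.638000/2)=0.949550, s=sin(0.638000/2)=0.313617; N=√[6·1·1·6]=6.000000
k: max(0,(-1)−(1))=0 … min(2+(-1),2−(1))=1
  k=0: (−1)^2·6.0000/(2)·0.9495^2·0.3136^2 = +0.266046
  k=1: (−1)^3·6.0000/(6)·0.9495^0·0.3136^4 = -0.009674
d^2_{1,-1}(0.6380) = +0.266046 -0.009674 = +0.256372
|D^2_{1,-1}|² = |d^2_{1,-1}(β)|² = (+0.256372)² = 0.065726 (the z-rotation phases have unit modulus)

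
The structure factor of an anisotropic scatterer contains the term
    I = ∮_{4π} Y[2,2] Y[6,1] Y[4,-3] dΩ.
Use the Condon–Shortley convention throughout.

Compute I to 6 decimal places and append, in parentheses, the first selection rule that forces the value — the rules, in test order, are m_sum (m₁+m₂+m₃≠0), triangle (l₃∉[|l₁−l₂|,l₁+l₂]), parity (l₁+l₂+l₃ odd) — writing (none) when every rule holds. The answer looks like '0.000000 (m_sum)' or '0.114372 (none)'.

m-sum 0 ✓  L=12 even ✓  4≤4≤8 ✓
Π(2lᵢ+1) = 5×13×9 = 585
triangle coeff Δ(2,6,4) = 1/6435
Σ_t [2,2]: t=2:+1/2304 = 1/2304
(3j)²=5/143 [(2 6 4; 0 0 0)], sign=+1
Σ_t [0,0]: t=0:+1/120960 = 1/120960
(3j)²=1/1287 [(2 6 4; 2 1 -3)], sign=-1
⇒ 4πI² = 25/1573
I = (-1)√(25/1573/(4π)) = -0.03556319
No selection rule forces the value: the integral is nonzero (none).

-0.035563 (none)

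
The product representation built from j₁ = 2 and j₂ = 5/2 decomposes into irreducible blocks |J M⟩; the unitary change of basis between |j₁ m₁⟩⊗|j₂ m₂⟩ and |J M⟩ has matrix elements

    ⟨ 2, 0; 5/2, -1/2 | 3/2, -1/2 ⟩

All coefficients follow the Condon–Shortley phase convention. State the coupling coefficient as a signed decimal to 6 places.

√[4·3!1!2!/7! · 2!2!2!3!1!2!] = √(32/35)
  +(−1)^1/∏(1,2,1,1,0,1)! = -1/2  (running -1/2)
  +(−1)^2/∏(2,1,0,0,1,2)! = 1/4  (running -1/4)
⟨..|..⟩ = √(32/35)·(-1/4) = -0.239046

−√(2/35) ≈ -0.239046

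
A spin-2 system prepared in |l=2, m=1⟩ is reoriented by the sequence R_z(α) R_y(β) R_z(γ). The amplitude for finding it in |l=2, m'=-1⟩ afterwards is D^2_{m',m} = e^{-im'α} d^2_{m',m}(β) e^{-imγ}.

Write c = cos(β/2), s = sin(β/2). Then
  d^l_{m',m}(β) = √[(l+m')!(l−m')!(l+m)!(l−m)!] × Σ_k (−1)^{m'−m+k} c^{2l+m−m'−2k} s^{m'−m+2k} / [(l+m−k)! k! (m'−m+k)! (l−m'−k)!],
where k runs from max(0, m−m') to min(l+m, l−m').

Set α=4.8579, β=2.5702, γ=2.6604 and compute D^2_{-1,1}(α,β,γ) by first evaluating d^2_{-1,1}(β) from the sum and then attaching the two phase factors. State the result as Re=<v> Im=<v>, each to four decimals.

Re=0.3684 Im=-0.5087

D^2_{-1,1}(4.8579,2.5702,2.6604) = e^{-i·-1·4.8579}·d^2_{-1,1}(2.5702)·e^{-i·1·2.6604}. Compute d first:
c=cos(2.570200/2)=0.281826, s=sin(2.570200/2)=0.959466; N=√[1·6·6·1]=6.000000
Admissible k: 2..3 (factorial args all ≥0)
  k=2: (−1)^0·6.0000/(2)·0.2818^2·0.9595^2 = +0.219352
  k=3: (−1)^1·6.0000/(6)·0.2818^0·0.9595^4 = -0.847457
d^2_{-1,1}(2.5702) = +0.219352 -0.847457 = -0.628105
Attach z-rotation phases: D = e^{-i(-1)(4.8579)}·(-0.628105)·e^{-i(1)(2.6604)} = +0.368370-0.508743i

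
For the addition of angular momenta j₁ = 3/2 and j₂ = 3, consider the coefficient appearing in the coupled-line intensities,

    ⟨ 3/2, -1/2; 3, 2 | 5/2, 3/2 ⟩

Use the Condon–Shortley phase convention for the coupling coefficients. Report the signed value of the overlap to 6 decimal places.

triangle: 2!*1!*4!/8! = 48/40320
(j±m)!: 1!*2!*5!*1!*4!*1! = 5760
prefactor² = (2J+1)*Δ*N² = 288/7
  k=1: −1/(1!*1!*1!*4!*0!*0!) = -1/24
  k=2: +1/(2!*0!*0!*3!*1!*1!) = 1/12
Σ = 1/24  ⇒  CG² = 288/7*(1/24)² = 1/14
CG = +√(1/14) = +0.267261

+√(1/14) = +0.267261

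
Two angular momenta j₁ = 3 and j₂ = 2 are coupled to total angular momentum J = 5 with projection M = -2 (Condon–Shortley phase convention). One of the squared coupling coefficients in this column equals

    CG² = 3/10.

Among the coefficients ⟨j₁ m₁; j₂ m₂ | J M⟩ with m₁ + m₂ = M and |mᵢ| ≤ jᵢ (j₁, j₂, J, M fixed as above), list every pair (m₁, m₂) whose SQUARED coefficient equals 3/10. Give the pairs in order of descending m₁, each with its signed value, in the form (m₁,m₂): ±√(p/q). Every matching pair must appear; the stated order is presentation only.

(-2,0): +√(3/10)

Admissible pairs with m₁+m₂ = M = -2: (-3,1), (-2,0), (-1,-1), (0,-2)
  (m₁,m₂)=(0,-2): CG² = 1/6, CG = +√(1/6)
  (m₁,m₂)=(-1,-1): CG² = 1/2, CG = +√(1/2)
  (m₁,m₂)=(-2,0): CG² = 3/10, CG = +√(3/10)   ← matches the target
  (m₁,m₂)=(-3,1): CG² = 1/30, CG = +√(1/30)
Pairs with CG² = 3/10: (-2,0): +√(3/10)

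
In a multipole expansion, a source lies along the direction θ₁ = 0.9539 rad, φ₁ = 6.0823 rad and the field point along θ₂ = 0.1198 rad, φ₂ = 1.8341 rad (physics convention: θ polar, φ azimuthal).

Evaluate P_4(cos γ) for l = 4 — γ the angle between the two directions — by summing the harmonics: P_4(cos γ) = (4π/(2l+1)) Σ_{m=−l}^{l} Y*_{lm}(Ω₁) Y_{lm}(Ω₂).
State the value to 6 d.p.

-0.334146

Expand P_4 via completeness: Σ_{m} conj(Y_{4,m}) at Ω₁ times Y_{4,m} at Ω₂ —
  term(m=-4) = -0.00000 - 0.00002j   from Y*(Ω₁)=0.13598 - 0.14101j, Y(Ω₂)=0.00004 - 0.00008j
  term(m=-3) = 0.00082 + 0.00015j   from Y*(Ω₁)=0.32374 - 0.22275j, Y(Ω₂)=0.00151 + 0.00149j
  term(m=-2) = -0.00505 + 0.00675j   from Y*(Ω₁)=0.27504 - 0.11686j, Y(Ω₂)=-0.02437 + 0.01417j
  term(m=-1) = 0.01438 + 0.02873j   from Y*(Ω₁)=-0.14379 + 0.02928j, Y(Ω₂)=-0.05698 - 0.21138j
  term(m=+0) = -0.25961 + 0.00000j   from Y*(Ω₁)=-0.33005 + 0.00000j, Y(Ω₂)=0.78660 + 0.00000j
  term(m=+1) = 0.01438 - 0.02873j   from Y*(Ω₁)=0.14379 + 0.02928j, Y(Ω₂)=0.05698 - 0.21138j
  term(m=+2) = -0.00505 - 0.00675j   from Y*(Ω₁)=0.27504 + 0.11686j, Y(Ω₂)=-0.02437 - 0.01417j
  term(m=+3) = 0.00082 - 0.00015j   from Y*(Ω₁)=-0.32374 - 0.22275j, Y(Ω₂)=-0.00151 + 0.00149j
  term(m=+4) = -0.00000 + 0.00002j   from Y*(Ω₁)=0.13598 + 0.14101j, Y(Ω₂)=0.00004 + 0.00008j
Total Σ_m = -0.23931 - 0.00000j. Multiply by 1.396263: -0.33415 - 0.00000j. P_4(cos γ) = -0.334146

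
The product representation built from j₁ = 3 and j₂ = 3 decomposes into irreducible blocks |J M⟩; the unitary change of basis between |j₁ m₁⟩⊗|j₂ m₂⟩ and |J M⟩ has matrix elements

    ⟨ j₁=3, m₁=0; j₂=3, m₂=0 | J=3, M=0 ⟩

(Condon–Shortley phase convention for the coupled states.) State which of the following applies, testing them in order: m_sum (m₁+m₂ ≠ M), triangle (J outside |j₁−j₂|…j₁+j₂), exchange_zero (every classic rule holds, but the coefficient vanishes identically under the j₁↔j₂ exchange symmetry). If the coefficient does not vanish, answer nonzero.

m-sum: m₁+m₂ = 0+0 = 0, M = 0  ✓
triangle: |j₁−j₂| = 0 ≤ J = 3 ≤ j₁+j₂ = 6  ✓
exchange: j₁=j₂ and m₁=m₂, and (−1)^(j₁+j₂−J) = (−1)^3 = −1 forces ⟨j₁m₁;j₂m₂|JM⟩ = −⟨j₂m₂;j₁m₁|JM⟩ = −⟨j₁m₁;j₂m₂|JM⟩ ⇒ the coefficient vanishes identically
Racah sum check: Σ_k collapses to 0 ⇒ CG = 0

exchange_zero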